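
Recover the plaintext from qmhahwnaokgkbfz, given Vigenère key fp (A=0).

Repeat the key across the ciphertext: fpfpfpfpfpfpfpf
q(16)−f(5): 11 → l
m(12)−p(15): -3≡23 → x
h(7)−f(5): 2 → c
a(0)−p(15): -15≡11 → l
h(7)−f(5): 2 → c
w(22)−p(15): 7 → h
n(13)−f(5): 8 → i
a(0)−p(15): -15≡11 → l
o(14)−f(5): 9 → j
k(10)−p(15): -5≡21 → v
g(6)−f(5): 1 → b
k(10)−p(15): -5≡21 → v
b(1)−f(5): -4≡22 → w
f(5)−p(15): -10≡16 → q
z(25)−f(5): 20 → u

lxclchiljvbvwqu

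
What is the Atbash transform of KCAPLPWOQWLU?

K(10) → P(15)
C(2) → X(23)
A(0) → Z(25)
P(15) → K(10)
L(11) → O(14)
P(15) → K(10)
W(22) → D(3)
O(14) → L(11)
Q(16) → J(9)
W(22) → D(3)
L(11) → O(14)
U(20) → F(5)

PXZKOKDLJDOF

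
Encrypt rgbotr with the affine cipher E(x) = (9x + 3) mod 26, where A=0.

r(17): 9·17+3=156≡0 → a
g(6): 9·6+3=57≡5 → f
b(1): 9·1+3=12 → m
o(14): 9·14+3=129≡25 → z
t(19): 9·19+3=174≡18 → s
r(17): 9·17+3=156≡0 → a

afmzsa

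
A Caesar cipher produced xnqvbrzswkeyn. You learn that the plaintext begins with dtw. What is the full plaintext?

dtwbhxfycqket

From the crib: x(23)−d(3)=20, so the shift is 20.
Subtract 20 from each ciphertext letter:
x(23): 23−20=3 → d
n(13): 13−20=-7≡19 → t
q(16): 16−20=-4≡22 → w
v(21): 21−20=1 → b
b(1): 1−20=-19≡7 → h
r(17): 17−20=-3≡23 → x
z(25): 25−20=5 → f
s(18): 18−20=-2≡24 → y
w(22): 22−20=2 → c
k(10): 10−20=-10≡16 → q
e(4): 4−20=-16≡10 → k
y(24): 24−20=4 → e
n(13): 13−20=-7≡19 → t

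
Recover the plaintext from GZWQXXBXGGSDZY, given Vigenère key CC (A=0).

Repeat the key across the ciphertext: CCCCCCCCCCCCCC
G(6)−C(2): 4 → E
Z(25)−C(2): 23 → X
W(22)−C(2): 20 → U
Q(16)−C(2): 14 → O
X(23)−C(2): 21 → V
X(23)−C(2): 21 → V
B(1)−C(2): -1≡25 → Z
X(23)−C(2): 21 → V
G(6)−C(2): 4 → E
G(6)−C(2): 4 → E
S(18)−C(2): 16 → Q
D(3)−C(2): 1 → B
Z(25)−C(2): 23 → X
Y(24)−C(2): 22 → W

EXUOVVZVEEQBXW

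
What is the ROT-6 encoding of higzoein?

nomfukot

h(7): 7+6=13 → n
i(8): 8+6=14 → o
g(6): 6+6=12 → m
z(25): 25+6=31≡5 → f
o(14): 14+6=20 → u
e(4): 4+6=10 → k
i(8): 8+6=14 → o
n(13): 13+6=19 → t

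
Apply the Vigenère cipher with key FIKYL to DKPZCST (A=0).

Repeat the key across the message: FIKYLFI
D(3)+F(5): 8 → I
K(10)+I(8): 18 → S
P(15)+K(10): 25 → Z
Z(25)+Y(24): 49≡23 → X
C(2)+L(11): 13 → N
S(18)+F(5): 23 → X
T(19)+I(8): 27≡1 → B

ISZXNXB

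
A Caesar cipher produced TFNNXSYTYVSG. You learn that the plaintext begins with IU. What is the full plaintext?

From the crib: T(19)−I(8)=11, so the shift is 11.
Subtract 11 from each ciphertext letter:
T(19): 19−11=8 → I
F(5): 5−11=-6≡20 → U
N(13): 13−11=2 → C
N(13): 13−11=2 → C
X(23): 23−11=12 → M
S(18): 18−11=7 → H
Y(24): 24−11=13 → N
T(19): 19−11=8 → I
Y(24): 24−11=13 → N
V(21): 21−11=10 → K
S(18): 18−11=7 → H
G(6): 6−11=-5≡21 → V

IUCCMHNINKHV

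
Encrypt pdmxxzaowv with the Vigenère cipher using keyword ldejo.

Repeat the key across the message: ldejoldejo
p(15)+l(11): 26≡0 → a
d(3)+d(3): 6 → g
m(12)+e(4): 16 → q
x(23)+j(9): 32≡6 → g
x(23)+o(14): 37≡11 → l
z(25)+l(11): 36≡10 → k
a(0)+d(3): 3 → d
o(14)+e(4): 18 → s
w(22)+j(9): 31≡5 → f
v(21)+o(14): 35≡9 → j

agqglkdsfj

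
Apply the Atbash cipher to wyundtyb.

dbfmwgby

w(22) → d(3)
y(24) → b(1)
u(20) → f(5)
n(13) → m(12)
d(3) → w(22)
t(19) → g(6)
y(24) → b(1)
b(1) → y(24)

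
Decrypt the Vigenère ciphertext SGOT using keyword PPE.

DRKE

Repeat the key across the ciphertext: PPEP
S(18)−P(15): 3 → D
G(6)−P(15): -9≡17 → R
O(14)−E(4): 10 → K
T(19)−P(15): 4 → E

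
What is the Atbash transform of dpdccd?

d(3) → w(22)
p(15) → k(10)
d(3) → w(22)
c(2) → x(23)
c(2) → x(23)
d(3) → w(22)

wkwxxw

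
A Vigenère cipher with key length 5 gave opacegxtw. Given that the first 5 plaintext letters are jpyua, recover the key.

facie

Subtract each crib letter from the matching ciphertext letter (mod 26):
o(14)−j(9)=5 → f
p(15)−p(15)=0 → a
a(0)−y(24)=-24≡2 → c
c(2)−u(20)=-18≡8 → i
e(4)−a(0)=4 → e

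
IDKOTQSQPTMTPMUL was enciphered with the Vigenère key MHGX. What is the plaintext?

Repeat the key across the ciphertext: MHGXMHGXMHGXMHGX
I(8)−M(12): -4≡22 → W
D(3)−H(7): -4≡22 → W
K(10)−G(6): 4 → E
O(14)−X(23): -9≡17 → R
T(19)−M(12): 7 → H
Q(16)−H(7): 9 → J
S(18)−G(6): 12 → M
Q(16)−X(23): -7≡19 → T
P(15)−M(12): 3 → D
T(19)−H(7): 12 → M
M(12)−G(6): 6 → G
T(19)−X(23): -4≡22 → W
P(15)−M(12): 3 → D
M(12)−H(7): 5 → F
U(20)−G(6): 14 → O
L(11)−X(23): -12≡14 → O

WWERHJMTDMGWDFOO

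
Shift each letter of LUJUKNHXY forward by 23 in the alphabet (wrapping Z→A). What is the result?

L(11): 11+23=34≡8 → I
U(20): 20+23=43≡17 → R
J(9): 9+23=32≡6 → G
U(20): 20+23=43≡17 → R
K(10): 10+23=33≡7 → H
N(13): 13+23=36≡10 → K
H(7): 7+23=30≡4 → E
X(23): 23+23=46≡20 → U
Y(24): 24+23=47≡21 → V

IRGRHKEUV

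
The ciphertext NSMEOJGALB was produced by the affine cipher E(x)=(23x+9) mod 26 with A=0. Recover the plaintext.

The inverse of 23 mod 26 is 17, since 23·17=391≡1. Apply D(y)=17·(y−9) mod 26:
N(13): 17·(13−9)=68≡16 → Q
S(18): 17·(18−9)=153≡23 → X
M(12): 17·(12−9)=51≡25 → Z
E(4): 17·(4−9)=-85≡19 → T
O(14): 17·(14−9)=85≡7 → H
J(9): 17·(9−9)=0 → A
G(6): 17·(6−9)=-51≡1 → B
A(0): 17·(0−9)=-153≡3 → D
L(11): 17·(11−9)=34≡8 → I
B(1): 17·(1−9)=-136≡20 → U

QXZTHABDIU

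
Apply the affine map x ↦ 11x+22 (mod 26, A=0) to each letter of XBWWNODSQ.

X(23): 11·23+22=275≡15 → P
B(1): 11·1+22=33≡7 → H
W(22): 11·22+22=264≡4 → E
W(22): 11·22+22=264≡4 → E
N(13): 11·13+22=165≡9 → J
O(14): 11·14+22=176≡20 → U
D(3): 11·3+22=55≡3 → D
S(18): 11·18+22=220≡12 → M
Q(16): 11·16+22=198≡16 → Q

PHEEJUDMQ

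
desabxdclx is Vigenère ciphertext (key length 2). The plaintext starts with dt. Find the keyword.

al

Subtract each crib letter from the matching ciphertext letter (mod 26):
d(3)−d(3)=0 → a
e(4)−t(19)=-15≡11 → l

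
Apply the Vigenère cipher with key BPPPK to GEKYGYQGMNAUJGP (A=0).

HTZNQZFVBXBJYVZ

Repeat the key across the message: BPPPKBPPPKBPPPK
G(6)+B(1): 7 → H
E(4)+P(15): 19 → T
K(10)+P(15): 25 → Z
Y(24)+P(15): 39≡13 → N
G(6)+K(10): 16 → Q
Y(24)+B(1): 25 → Z
Q(16)+P(15): 31≡5 → F
G(6)+P(15): 21 → V
M(12)+P(15): 27≡1 → B
N(13)+K(10): 23 → X
A(0)+B(1): 1 → B
U(20)+P(15): 35≡9 → J
J(9)+P(15): 24 → Y
G(6)+P(15): 21 → V
P(15)+K(10): 25 → Z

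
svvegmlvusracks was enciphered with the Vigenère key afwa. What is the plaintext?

sqzeghpvunvacfw

Repeat the key across the ciphertext: afwaafwaafwaafw
s(18)−a(0): 18 → s
v(21)−f(5): 16 → q
v(21)−w(22): -1≡25 → z
e(4)−a(0): 4 → e
g(6)−a(0): 6 → g
m(12)−f(5): 7 → h
l(11)−w(22): -11≡15 → p
v(21)−a(0): 21 → v
u(20)−a(0): 20 → u
s(18)−f(5): 13 → n
r(17)−w(22): -5≡21 → v
a(0)−a(0): 0 → a
c(2)−a(0): 2 → c
k(10)−f(5): 5 → f
s(18)−w(22): -4≡22 → w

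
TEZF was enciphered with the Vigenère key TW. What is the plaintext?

Repeat the key across the ciphertext: TWTW
T(19)−T(19): 0 → A
E(4)−W(22): -18≡8 → I
Z(25)−T(19): 6 → G
F(5)−W(22): -17≡9 → J

AIGJ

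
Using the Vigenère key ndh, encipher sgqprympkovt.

Repeat the key across the message: ndhndhndhndh
s(18)+n(13): 31≡5 → f
g(6)+d(3): 9 → j
q(16)+h(7): 23 → x
p(15)+n(13): 28≡2 → c
r(17)+d(3): 20 → u
y(24)+h(7): 31≡5 → f
m(12)+n(13): 25 → z
p(15)+d(3): 18 → s
k(10)+h(7): 17 → r
o(14)+n(13): 27≡1 → b
v(21)+d(3): 24 → y
t(19)+h(7): 26≡0 → a

fjxcufzsrbya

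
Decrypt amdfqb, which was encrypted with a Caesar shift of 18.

a(0): 0−18=-18≡8 → i
m(12): 12−18=-6≡20 → u
d(3): 3−18=-15≡11 → l
f(5): 5−18=-13≡13 → n
q(16): 16−18=-2≡24 → y
b(1): 1−18=-17≡9 → j

iulnyj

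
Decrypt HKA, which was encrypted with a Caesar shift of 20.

NQG

H(7): 7−20=-13≡13 → N
K(10): 10−20=-10≡16 → Q
A(0): 0−20=-20≡6 → G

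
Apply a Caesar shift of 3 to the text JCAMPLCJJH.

J(9): 9+3=12 → M
C(2): 2+3=5 → F
A(0): 0+3=3 → D
M(12): 12+3=15 → P
P(15): 15+3=18 → S
L(11): 11+3=14 → O
C(2): 2+3=5 → F
J(9): 9+3=12 → M
J(9): 9+3=12 → M
H(7): 7+3=10 → K

MFDPSOFMMK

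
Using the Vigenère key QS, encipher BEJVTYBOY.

Repeat the key across the message: QSQSQSQSQ
B(1)+Q(16): 17 → R
E(4)+S(18): 22 → W
J(9)+Q(16): 25 → Z
V(21)+S(18): 39≡13 → N
T(19)+Q(16): 35≡9 → J
Y(24)+S(18): 42≡16 → Q
B(1)+Q(16): 17 → R
O(14)+S(18): 32≡6 → G
Y(24)+Q(16): 40≡14 → O

RWZNJQRGO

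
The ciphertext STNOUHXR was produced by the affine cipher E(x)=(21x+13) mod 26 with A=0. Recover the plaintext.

ZEAFJWYU

The inverse of 21 mod 26 is 5, since 21·5=105≡1. Apply D(y)=5·(y−13) mod 26:
S(18): 5·(18−13)=25 → Z
T(19): 5·(19−13)=30≡4 → E
N(13): 5·(13−13)=0 → A
O(14): 5·(14−13)=5 → F
U(20): 5·(20−13)=35≡9 → J
H(7): 5·(7−13)=-30≡22 → W
X(23): 5·(23−13)=50≡24 → Y
R(17): 5·(17−13)=20 → U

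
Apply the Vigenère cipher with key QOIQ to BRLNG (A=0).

Repeat the key across the message: QOIQQ
B(1)+Q(16): 17 → R
R(17)+O(14): 31≡5 → F
L(11)+I(8): 19 → T
N(13)+Q(16): 29≡3 → D
G(6)+Q(16): 22 → W

RFTDW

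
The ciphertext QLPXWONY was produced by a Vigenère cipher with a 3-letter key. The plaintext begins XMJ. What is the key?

Subtract each crib letter from the matching ciphertext letter (mod 26):
Q(16)−X(23)=-7≡19 → T
L(11)−M(12)=-1≡25 → Z
P(15)−J(9)=6 → G

TZG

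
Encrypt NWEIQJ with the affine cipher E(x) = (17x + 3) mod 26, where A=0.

QNTJPA

N(13): 17·13+3=224≡16 → Q
W(22): 17·22+3=377≡13 → N
E(4): 17·4+3=71≡19 → T
I(8): 17·8+3=139≡9 → J
Q(16): 17·16+3=275≡15 → P
J(9): 17·9+3=156≡0 → A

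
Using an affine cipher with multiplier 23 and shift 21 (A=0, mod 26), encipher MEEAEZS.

M(12): 23·12+21=297≡11 → L
E(4): 23·4+21=113≡9 → J
E(4): 23·4+21=113≡9 → J
A(0): 23·0+21=21 → V
E(4): 23·4+21=113≡9 → J
Z(25): 23·25+21=596≡24 → Y
S(18): 23·18+21=435≡19 → T

LJJVJYT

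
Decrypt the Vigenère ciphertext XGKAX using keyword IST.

PORSF

Repeat the key across the ciphertext: ISTIS
X(23)−I(8): 15 → P
G(6)−S(18): -12≡14 → O
K(10)−T(19): -9≡17 → R
A(0)−I(8): -8≡18 → S
X(23)−S(18): 5 → F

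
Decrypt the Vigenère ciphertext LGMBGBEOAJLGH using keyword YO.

Repeat the key across the ciphertext: YOYOYOYOYOYOY
L(11)−Y(24): -13≡13 → N
G(6)−O(14): -8≡18 → S
M(12)−Y(24): -12≡14 → O
B(1)−O(14): -13≡13 → N
G(6)−Y(24): -18≡8 → I
B(1)−O(14): -13≡13 → N
E(4)−Y(24): -20≡6 → G
O(14)−O(14): 0 → A
A(0)−Y(24): -24≡2 → C
J(9)−O(14): -5≡21 → V
L(11)−Y(24): -13≡13 → N
G(6)−O(14): -8≡18 → S
H(7)−Y(24): -17≡9 → J

NSONINGACVNSJ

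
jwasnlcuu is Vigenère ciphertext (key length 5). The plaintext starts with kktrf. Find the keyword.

Subtract each crib letter from the matching ciphertext letter (mod 26):
j(9)−k(10)=-1≡25 → z
w(22)−k(10)=12 → m
a(0)−t(19)=-19≡7 → h
s(18)−r(17)=1 → b
n(13)−f(5)=8 → i

zmhbi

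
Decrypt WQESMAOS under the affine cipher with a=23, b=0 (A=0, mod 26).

KMQUWAEU

The inverse of 23 mod 26 is 17, since 23·17=391≡1. Apply D(y)=17·(y−0) mod 26:
W(22): 17·(22−0)=374≡10 → K
Q(16): 17·(16−0)=272≡12 → M
E(4): 17·(4−0)=68≡16 → Q
S(18): 17·(18−0)=306≡20 → U
M(12): 17·(12−0)=204≡22 → W
A(0): 17·(0−0)=0 → A
O(14): 17·(14−0)=238≡4 → E
S(18): 17·(18−0)=306≡20 → U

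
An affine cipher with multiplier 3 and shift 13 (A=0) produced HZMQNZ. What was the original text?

The inverse of 3 mod 26 is 9, since 3·9=27≡1. Apply D(y)=9·(y−13) mod 26:
H(7): 9·(7−13)=-54≡24 → Y
Z(25): 9·(25−13)=108≡4 → E
M(12): 9·(12−13)=-9≡17 → R
Q(16): 9·(16−13)=27≡1 → B
N(13): 9·(13−13)=0 → A
Z(25): 9·(25−13)=108≡4 → E

YERBAE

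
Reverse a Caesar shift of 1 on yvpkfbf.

y(24): 24−1=23 → x
v(21): 21−1=20 → u
p(15): 15−1=14 → o
k(10): 10−1=9 → j
f(5): 5−1=4 → e
b(1): 1−1=0 → a
f(5): 5−1=4 → e

xuojeae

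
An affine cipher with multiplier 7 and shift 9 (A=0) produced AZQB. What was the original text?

VGBK

The inverse of 7 mod 26 is 15, since 7·15=105≡1. Apply D(y)=15·(y−9) mod 26:
A(0): 15·(0−9)=-135≡21 → V
Z(25): 15·(25−9)=240≡6 → G
Q(16): 15·(16−9)=105≡1 → B
B(1): 15·(1−9)=-120≡10 → K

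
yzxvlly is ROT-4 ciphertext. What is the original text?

uvtrhhu

y(24): 24−4=20 → u
z(25): 25−4=21 → v
x(23): 23−4=19 → t
v(21): 21−4=17 → r
l(11): 11−4=7 → h
l(11): 11−4=7 → h
y(24): 24−4=20 → u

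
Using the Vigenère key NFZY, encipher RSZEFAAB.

Repeat the key across the message: NFZYNFZY
R(17)+N(13): 30≡4 → E
S(18)+F(5): 23 → X
Z(25)+Z(25): 50≡24 → Y
E(4)+Y(24): 28≡2 → C
F(5)+N(13): 18 → S
A(0)+F(5): 5 → F
A(0)+Z(25): 25 → Z
B(1)+Y(24): 25 → Z

EXYCSFZZ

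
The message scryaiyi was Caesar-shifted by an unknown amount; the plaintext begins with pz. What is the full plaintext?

From the crib: s(18)−p(15)=3, so the shift is 3.
Subtract 3 from each ciphertext letter:
s(18): 18−3=15 → p
c(2): 2−3=-1≡25 → z
r(17): 17−3=14 → o
y(24): 24−3=21 → v
a(0): 0−3=-3≡23 → x
i(8): 8−3=5 → f
y(24): 24−3=21 → v
i(8): 8−3=5 → f

pzovxfvf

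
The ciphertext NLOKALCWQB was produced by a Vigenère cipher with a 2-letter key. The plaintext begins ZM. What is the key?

OZ

Subtract each crib letter from the matching ciphertext letter (mod 26):
N(13)−Z(25)=-12≡14 → O
L(11)−M(12)=-1≡25 → Z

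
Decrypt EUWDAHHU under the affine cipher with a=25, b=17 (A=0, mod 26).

The inverse of 25 mod 26 is 25, since 25·25=625≡1. Apply D(y)=25·(y−17) mod 26:
E(4): 25·(4−17)=-325≡13 → N
U(20): 25·(20−17)=75≡23 → X
W(22): 25·(22−17)=125≡21 → V
D(3): 25·(3−17)=-350≡14 → O
A(0): 25·(0−17)=-425≡17 → R
H(7): 25·(7−17)=-250≡10 → K
H(7): 25·(7−17)=-250≡10 → K
U(20): 25·(20−17)=75≡23 → X

NXVORKKX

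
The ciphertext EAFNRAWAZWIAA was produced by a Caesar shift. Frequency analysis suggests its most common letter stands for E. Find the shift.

22

The most frequent ciphertext letter is A (appears 5 times).
A is position 0; E is position 4.
Shift = -4≡22.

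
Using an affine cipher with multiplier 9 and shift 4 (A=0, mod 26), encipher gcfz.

gwxv

g(6): 9·6+4=58≡6 → g
c(2): 9·2+4=22 → w
f(5): 9·5+4=49≡23 → x
z(25): 9·25+4=229≡21 → v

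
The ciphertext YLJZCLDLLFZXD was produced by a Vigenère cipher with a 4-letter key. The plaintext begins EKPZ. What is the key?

UBUA

Subtract each crib letter from the matching ciphertext letter (mod 26):
Y(24)−E(4)=20 → U
L(11)−K(10)=1 → B
J(9)−P(15)=-6≡20 → U
Z(25)−Z(25)=0 → A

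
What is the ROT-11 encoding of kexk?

vpiv

k(10): 10+11=21 → v
e(4): 4+11=15 → p
x(23): 23+11=34≡8 → i
k(10): 10+11=21 → v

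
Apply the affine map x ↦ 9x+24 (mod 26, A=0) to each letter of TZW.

T(19): 9·19+24=195≡13 → N
Z(25): 9·25+24=249≡15 → P
W(22): 9·22+24=222≡14 → O

NPO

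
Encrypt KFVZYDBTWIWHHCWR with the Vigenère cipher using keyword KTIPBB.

UYDOZELMEXXIRVEG

Repeat the key across the message: KTIPBBKTIPBBKTIP
K(10)+K(10): 20 → U
F(5)+T(19): 24 → Y
V(21)+I(8): 29≡3 → D
Z(25)+P(15): 40≡14 → O
Y(24)+B(1): 25 → Z
D(3)+B(1): 4 → E
B(1)+K(10): 11 → L
T(19)+T(19): 38≡12 → M
W(22)+I(8): 30≡4 → E
I(8)+P(15): 23 → X
W(22)+B(1): 23 → X
H(7)+B(1): 8 → I
H(7)+K(10): 17 → R
C(2)+T(19): 21 → V
W(22)+I(8): 30≡4 → E
R(17)+P(15): 32≡6 → G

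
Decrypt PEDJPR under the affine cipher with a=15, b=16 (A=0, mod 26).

TUNDTH

The inverse of 15 mod 26 is 7, since 15·7=105≡1. Apply D(y)=7·(y−16) mod 26:
P(15): 7·(15−16)=-7≡19 → T
E(4): 7·(4−16)=-84≡20 → U
D(3): 7·(3−16)=-91≡13 → N
J(9): 7·(9−16)=-49≡3 → D
P(15): 7·(15−16)=-7≡19 → T
R(17): 7·(17−16)=7 → H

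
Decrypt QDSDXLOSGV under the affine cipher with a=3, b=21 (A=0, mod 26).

The inverse of 3 mod 26 is 9, since 3·9=27≡1. Apply D(y)=9·(y−21) mod 26:
Q(16): 9·(16−21)=-45≡7 → H
D(3): 9·(3−21)=-162≡20 → U
S(18): 9·(18−21)=-27≡25 → Z
D(3): 9·(3−21)=-162≡20 → U
X(23): 9·(23−21)=18 → S
L(11): 9·(11−21)=-90≡14 → O
O(14): 9·(14−21)=-63≡15 → P
S(18): 9·(18−21)=-27≡25 → Z
G(6): 9·(6−21)=-135≡21 → V
V(21): 9·(21−21)=0 → A

HUZUSOPZVA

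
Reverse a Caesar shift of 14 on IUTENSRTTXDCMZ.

I(8): 8−14=-6≡20 → U
U(20): 20−14=6 → G
T(19): 19−14=5 → F
E(4): 4−14=-10≡16 → Q
N(13): 13−14=-1≡25 → Z
S(18): 18−14=4 → E
R(17): 17−14=3 → D
T(19): 19−14=5 → F
T(19): 19−14=5 → F
X(23): 23−14=9 → J
D(3): 3−14=-11≡15 → P
C(2): 2−14=-12≡14 → O
M(12): 12−14=-2≡24 → Y
Z(25): 25−14=11 → L

UGFQZEDFFJPOYL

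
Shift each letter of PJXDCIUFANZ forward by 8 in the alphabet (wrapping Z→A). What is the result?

XRFLKQCNIVH

P(15): 15+8=23 → X
J(9): 9+8=17 → R
X(23): 23+8=31≡5 → F
D(3): 3+8=11 → L
C(2): 2+8=10 → K
I(8): 8+8=16 → Q
U(20): 20+8=28≡2 → C
F(5): 5+8=13 → N
A(0): 0+8=8 → I
N(13): 13+8=21 → V
Z(25): 25+8=33≡7 → H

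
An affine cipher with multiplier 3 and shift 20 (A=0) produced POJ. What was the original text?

The inverse of 3 mod 26 is 9, since 3·9=27≡1. Apply D(y)=9·(y−20) mod 26:
P(15): 9·(15−20)=-45≡7 → H
O(14): 9·(14−20)=-54≡24 → Y
J(9): 9·(9−20)=-99≡5 → F

HYF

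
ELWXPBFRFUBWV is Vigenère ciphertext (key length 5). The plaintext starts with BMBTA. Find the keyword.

DZVEP

Subtract each crib letter from the matching ciphertext letter (mod 26):
E(4)−B(1)=3 → D
L(11)−M(12)=-1≡25 → Z
W(22)−B(1)=21 → V
X(23)−T(19)=4 → E
P(15)−A(0)=15 → P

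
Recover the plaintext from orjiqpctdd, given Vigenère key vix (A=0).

tjmnishlgi

Repeat the key across the ciphertext: vixvixvixv
o(14)−v(21): -7≡19 → t
r(17)−i(8): 9 → j
j(9)−x(23): -14≡12 → m
i(8)−v(21): -13≡13 → n
q(16)−i(8): 8 → i
p(15)−x(23): -8≡18 → s
c(2)−v(21): -19≡7 → h
t(19)−i(8): 11 → l
d(3)−x(23): -20≡6 → g
d(3)−v(21): -18≡8 → i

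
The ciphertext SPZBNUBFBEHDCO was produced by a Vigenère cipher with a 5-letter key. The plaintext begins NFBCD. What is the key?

FKYZK

Subtract each crib letter from the matching ciphertext letter (mod 26):
S(18)−N(13)=5 → F
P(15)−F(5)=10 → K
Z(25)−B(1)=24 → Y
B(1)−C(2)=-1≡25 → Z
N(13)−D(3)=10 → K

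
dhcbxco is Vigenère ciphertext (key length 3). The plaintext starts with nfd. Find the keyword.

Subtract each crib letter from the matching ciphertext letter (mod 26):
d(3)−n(13)=-10≡16 → q
h(7)−f(5)=2 → c
c(2)−d(3)=-1≡25 → z

qcz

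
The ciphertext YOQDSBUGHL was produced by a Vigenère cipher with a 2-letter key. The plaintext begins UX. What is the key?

Subtract each crib letter from the matching ciphertext letter (mod 26):
Y(24)−U(20)=4 → E
O(14)−X(23)=-9≡17 → R

ER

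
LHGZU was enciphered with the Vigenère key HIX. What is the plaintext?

Repeat the key across the ciphertext: HIXHI
L(11)−H(7): 4 → E
H(7)−I(8): -1≡25 → Z
G(6)−X(23): -17≡9 → J
Z(25)−H(7): 18 → S
U(20)−I(8): 12 → M

EZJSM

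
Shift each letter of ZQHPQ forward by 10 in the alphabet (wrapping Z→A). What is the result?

JARZA

Z(25): 25+10=35≡9 → J
Q(16): 16+10=26≡0 → A
H(7): 7+10=17 → R
P(15): 15+10=25 → Z
Q(16): 16+10=26≡0 → A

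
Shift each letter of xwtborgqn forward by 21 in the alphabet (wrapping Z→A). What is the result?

srowjmbli

x(23): 23+21=44≡18 → s
w(22): 22+21=43≡17 → r
t(19): 19+21=40≡14 → o
b(1): 1+21=22 → w
o(14): 14+21=35≡9 → j
r(17): 17+21=38≡12 → m
g(6): 6+21=27≡1 → b
q(16): 16+21=37≡11 → l
n(13): 13+21=34≡8 → i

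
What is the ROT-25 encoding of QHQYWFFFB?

PGPXVEEEA

Q(16): 16+25=41≡15 → P
H(7): 7+25=32≡6 → G
Q(16): 16+25=41≡15 → P
Y(24): 24+25=49≡23 → X
W(22): 22+25=47≡21 → V
F(5): 5+25=30≡4 → E
F(5): 5+25=30≡4 → E
F(5): 5+25=30≡4 → E
B(1): 1+25=26≡0 → A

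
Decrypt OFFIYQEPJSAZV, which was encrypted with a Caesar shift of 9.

FWWZPHVGAJRQM

O(14): 14−9=5 → F
F(5): 5−9=-4≡22 → W
F(5): 5−9=-4≡22 → W
I(8): 8−9=-1≡25 → Z
Y(24): 24−9=15 → P
Q(16): 16−9=7 → H
E(4): 4−9=-5≡21 → V
P(15): 15−9=6 → G
J(9): 9−9=0 → A
S(18): 18−9=9 → J
A(0): 0−9=-9≡17 → R
Z(25): 25−9=16 → Q
V(21): 21−9=12 → M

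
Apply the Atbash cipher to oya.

lbz

o(14) → l(11)
y(24) → b(1)
a(0) → z(25)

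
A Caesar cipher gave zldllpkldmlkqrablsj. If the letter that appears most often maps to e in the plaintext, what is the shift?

The most frequent ciphertext letter is l (appears 6 times).
l is position 11; e is position 4.
Shift = 7.

7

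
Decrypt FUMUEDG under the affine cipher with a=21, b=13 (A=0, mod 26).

MJVJHCR

The inverse of 21 mod 26 is 5, since 21·5=105≡1. Apply D(y)=5·(y−13) mod 26:
F(5): 5·(5−13)=-40≡12 → M
U(20): 5·(20−13)=35≡9 → J
M(12): 5·(12−13)=-5≡21 → V
U(20): 5·(20−13)=35≡9 → J
E(4): 5·(4−13)=-45≡7 → H
D(3): 5·(3−13)=-50≡2 → C
G(6): 5·(6−13)=-35≡17 → R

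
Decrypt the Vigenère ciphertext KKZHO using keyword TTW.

Repeat the key across the ciphertext: TTWTT
K(10)−T(19): -9≡17 → R
K(10)−T(19): -9≡17 → R
Z(25)−W(22): 3 → D
H(7)−T(19): -12≡14 → O
O(14)−T(19): -5≡21 → V

RRDOV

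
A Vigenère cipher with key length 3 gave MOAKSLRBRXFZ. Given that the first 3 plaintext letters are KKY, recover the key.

Subtract each crib letter from the matching ciphertext letter (mod 26):
M(12)−K(10)=2 → C
O(14)−K(10)=4 → E
A(0)−Y(24)=-24≡2 → C

CEC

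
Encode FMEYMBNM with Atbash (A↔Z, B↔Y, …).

UNVBNYMN

F(5) → U(20)
M(12) → N(13)
E(4) → V(21)
Y(24) → B(1)
M(12) → N(13)
B(1) → Y(24)
N(13) → M(12)
M(12) → N(13)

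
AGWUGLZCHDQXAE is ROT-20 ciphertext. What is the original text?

A(0): 0−20=-20≡6 → G
G(6): 6−20=-14≡12 → M
W(22): 22−20=2 → C
U(20): 20−20=0 → A
G(6): 6−20=-14≡12 → M
L(11): 11−20=-9≡17 → R
Z(25): 25−20=5 → F
C(2): 2−20=-18≡8 → I
H(7): 7−20=-13≡13 → N
D(3): 3−20=-17≡9 → J
Q(16): 16−20=-4≡22 → W
X(23): 23−20=3 → D
A(0): 0−20=-20≡6 → G
E(4): 4−20=-16≡10 → K

GMCAMRFINJWDGK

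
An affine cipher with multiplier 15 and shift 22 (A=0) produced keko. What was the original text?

The inverse of 15 mod 26 is 7, since 15·7=105≡1. Apply D(y)=7·(y−22) mod 26:
k(10): 7·(10−22)=-84≡20 → u
e(4): 7·(4−22)=-126≡4 → e
k(10): 7·(10−22)=-84≡20 → u
o(14): 7·(14−22)=-56≡22 → w

ueuw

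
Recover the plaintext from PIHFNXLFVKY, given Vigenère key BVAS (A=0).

ONHNMCLNUPY

Repeat the key across the ciphertext: BVASBVASBVA
P(15)−B(1): 14 → O
I(8)−V(21): -13≡13 → N
H(7)−A(0): 7 → H
F(5)−S(18): -13≡13 → N
N(13)−B(1): 12 → M
X(23)−V(21): 2 → C
L(11)−A(0): 11 → L
F(5)−S(18): -13≡13 → N
V(21)−B(1): 20 → U
K(10)−V(21): -11≡15 → P
Y(24)−A(0): 24 → Y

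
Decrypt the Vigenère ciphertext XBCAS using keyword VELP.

CXRLX

Repeat the key across the ciphertext: VELPV
X(23)−V(21): 2 → C
B(1)−E(4): -3≡23 → X
C(2)−L(11): -9≡17 → R
A(0)−P(15): -15≡11 → L
S(18)−V(21): -3≡23 → X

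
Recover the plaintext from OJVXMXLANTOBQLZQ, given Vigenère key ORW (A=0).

Repeat the key across the ciphertext: ORWORWORWORWORWO
O(14)−O(14): 0 → A
J(9)−R(17): -8≡18 → S
V(21)−W(22): -1≡25 → Z
X(23)−O(14): 9 → J
M(12)−R(17): -5≡21 → V
X(23)−W(22): 1 → B
L(11)−O(14): -3≡23 → X
A(0)−R(17): -17≡9 → J
N(13)−W(22): -9≡17 → R
T(19)−O(14): 5 → F
O(14)−R(17): -3≡23 → X
B(1)−W(22): -21≡5 → F
Q(16)−O(14): 2 → C
L(11)−R(17): -6≡20 → U
Z(25)−W(22): 3 → D
Q(16)−O(14): 2 → C

ASZJVBXJRFXFCUDC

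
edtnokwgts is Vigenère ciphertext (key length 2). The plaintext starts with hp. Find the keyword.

xo

Subtract each crib letter from the matching ciphertext letter (mod 26):
e(4)−h(7)=-3≡23 → x
d(3)−p(15)=-12≡14 → o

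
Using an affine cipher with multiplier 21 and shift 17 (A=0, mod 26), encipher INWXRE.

I(8): 21·8+17=185≡3 → D
N(13): 21·13+17=290≡4 → E
W(22): 21·22+17=479≡11 → L
X(23): 21·23+17=500≡6 → G
R(17): 21·17+17=374≡10 → K
E(4): 21·4+17=101≡23 → X

DELGKX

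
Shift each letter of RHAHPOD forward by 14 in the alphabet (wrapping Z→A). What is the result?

FVOVDCR

R(17): 17+14=31≡5 → F
H(7): 7+14=21 → V
A(0): 0+14=14 → O
H(7): 7+14=21 → V
P(15): 15+14=29≡3 → D
O(14): 14+14=28≡2 → C
D(3): 3+14=17 → R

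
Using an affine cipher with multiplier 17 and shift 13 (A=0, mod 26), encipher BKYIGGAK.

EBFTLLNB

B(1): 17·1+13=30≡4 → E
K(10): 17·10+13=183≡1 → B
Y(24): 17·24+13=421≡5 → F
I(8): 17·8+13=149≡19 → T
G(6): 17·6+13=115≡11 → L
G(6): 17·6+13=115≡11 → L
A(0): 17·0+13=13 → N
K(10): 17·10+13=183≡1 → B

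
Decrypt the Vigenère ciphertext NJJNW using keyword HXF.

Repeat the key across the ciphertext: HXFHX
N(13)−H(7): 6 → G
J(9)−X(23): -14≡12 → M
J(9)−F(5): 4 → E
N(13)−H(7): 6 → G
W(22)−X(23): -1≡25 → Z

GMEGZ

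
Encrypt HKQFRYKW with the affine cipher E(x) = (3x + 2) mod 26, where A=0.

H(7): 3·7+2=23 → X
K(10): 3·10+2=32≡6 → G
Q(16): 3·16+2=50≡24 → Y
F(5): 3·5+2=17 → R
R(17): 3·17+2=53≡1 → B
Y(24): 3·24+2=74≡22 → W
K(10): 3·10+2=32≡6 → G
W(22): 3·22+2=68≡16 → Q

XGYRBWGQ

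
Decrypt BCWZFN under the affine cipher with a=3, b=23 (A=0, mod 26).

KTRSUO

The inverse of 3 mod 26 is 9, since 3·9=27≡1. Apply D(y)=9·(y−23) mod 26:
B(1): 9·(1−23)=-198≡10 → K
C(2): 9·(2−23)=-189≡19 → T
W(22): 9·(22−23)=-9≡17 → R
Z(25): 9·(25−23)=18 → S
F(5): 9·(5−23)=-162≡20 → U
N(13): 9·(13−23)=-90≡14 → O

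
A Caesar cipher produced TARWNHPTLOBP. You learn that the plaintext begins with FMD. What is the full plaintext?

From the crib: T(19)−F(5)=14, so the shift is 14.
Subtract 14 from each ciphertext letter:
T(19): 19−14=5 → F
A(0): 0−14=-14≡12 → M
R(17): 17−14=3 → D
W(22): 22−14=8 → I
N(13): 13−14=-1≡25 → Z
H(7): 7−14=-7≡19 → T
P(15): 15−14=1 → B
T(19): 19−14=5 → F
L(11): 11−14=-3≡23 → X
O(14): 14−14=0 → A
B(1): 1−14=-13≡13 → N
P(15): 15−14=1 → B

FMDIZTBFXANB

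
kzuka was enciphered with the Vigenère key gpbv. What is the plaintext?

Repeat the key across the ciphertext: gpbvg
k(10)−g(6): 4 → e
z(25)−p(15): 10 → k
u(20)−b(1): 19 → t
k(10)−v(21): -11≡15 → p
a(0)−g(6): -6≡20 → u

ektpu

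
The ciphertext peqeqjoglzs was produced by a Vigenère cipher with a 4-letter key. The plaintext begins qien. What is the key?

zwmr

Subtract each crib letter from the matching ciphertext letter (mod 26):
p(15)−q(16)=-1≡25 → z
e(4)−i(8)=-4≡22 → w
q(16)−e(4)=12 → m
e(4)−n(13)=-9≡17 → r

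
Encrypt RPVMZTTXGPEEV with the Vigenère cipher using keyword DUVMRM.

UJQYQFWRBBVQY

Repeat the key across the message: DUVMRMDUVMRMD
R(17)+D(3): 20 → U
P(15)+U(20): 35≡9 → J
V(21)+V(21): 42≡16 → Q
M(12)+M(12): 24 → Y
Z(25)+R(17): 42≡16 → Q
T(19)+M(12): 31≡5 → F
T(19)+D(3): 22 → W
X(23)+U(20): 43≡17 → R
G(6)+V(21): 27≡1 → B
P(15)+M(12): 27≡1 → B
E(4)+R(17): 21 → V
E(4)+M(12): 16 → Q
V(21)+D(3): 24 → Y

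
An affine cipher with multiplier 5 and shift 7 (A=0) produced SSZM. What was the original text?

XXOB

The inverse of 5 mod 26 is 21, since 5·21=105≡1. Apply D(y)=21·(y−7) mod 26:
S(18): 21·(18−7)=231≡23 → X
S(18): 21·(18−7)=231≡23 → X
Z(25): 21·(25−7)=378≡14 → O
M(12): 21·(12−7)=105≡1 → B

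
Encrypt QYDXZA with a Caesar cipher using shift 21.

Q(16): 16+21=37≡11 → L
Y(24): 24+21=45≡19 → T
D(3): 3+21=24 → Y
X(23): 23+21=44≡18 → S
Z(25): 25+21=46≡20 → U
A(0): 0+21=21 → V

LTYSUV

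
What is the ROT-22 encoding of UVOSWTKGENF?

U(20): 20+22=42≡16 → Q
V(21): 21+22=43≡17 → R
O(14): 14+22=36≡10 → K
S(18): 18+22=40≡14 → O
W(22): 22+22=44≡18 → S
T(19): 19+22=41≡15 → P
K(10): 10+22=32≡6 → G
G(6): 6+22=28≡2 → C
E(4): 4+22=26≡0 → A
N(13): 13+22=35≡9 → J
F(5): 5+22=27≡1 → B

QRKOSPGCAJB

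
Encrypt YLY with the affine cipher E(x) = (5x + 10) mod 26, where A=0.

ANA

Y(24): 5·24+10=130≡0 → A
L(11): 5·11+10=65≡13 → N
Y(24): 5·24+10=130≡0 → A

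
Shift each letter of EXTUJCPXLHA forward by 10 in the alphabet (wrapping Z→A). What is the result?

OHDETMZHVRK

E(4): 4+10=14 → O
X(23): 23+10=33≡7 → H
T(19): 19+10=29≡3 → D
U(20): 20+10=30≡4 → E
J(9): 9+10=19 → T
C(2): 2+10=12 → M
P(15): 15+10=25 → Z
X(23): 23+10=33≡7 → H
L(11): 11+10=21 → V
H(7): 7+10=17 → R
A(0): 0+10=10 → K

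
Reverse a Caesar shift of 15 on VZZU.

V(21): 21−15=6 → G
Z(25): 25−15=10 → K
Z(25): 25−15=10 → K
U(20): 20−15=5 → F

GKKF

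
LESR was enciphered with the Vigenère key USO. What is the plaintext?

Repeat the key across the ciphertext: USOU
L(11)−U(20): -9≡17 → R
E(4)−S(18): -14≡12 → M
S(18)−O(14): 4 → E
R(17)−U(20): -3≡23 → X

RMEX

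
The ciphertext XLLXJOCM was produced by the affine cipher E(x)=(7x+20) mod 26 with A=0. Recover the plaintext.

The inverse of 7 mod 26 is 15, since 7·15=105≡1. Apply D(y)=15·(y−20) mod 26:
X(23): 15·(23−20)=45≡19 → T
L(11): 15·(11−20)=-135≡21 → V
L(11): 15·(11−20)=-135≡21 → V
X(23): 15·(23−20)=45≡19 → T
J(9): 15·(9−20)=-165≡17 → R
O(14): 15·(14−20)=-90≡14 → O
C(2): 15·(2−20)=-270≡16 → Q
M(12): 15·(12−20)=-120≡10 → K

TVVTROQK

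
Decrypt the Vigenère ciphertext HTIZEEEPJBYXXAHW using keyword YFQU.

JOSFGZOVLWIDZVRC

Repeat the key across the ciphertext: YFQUYFQUYFQUYFQU
H(7)−Y(24): -17≡9 → J
T(19)−F(5): 14 → O
I(8)−Q(16): -8≡18 → S
Z(25)−U(20): 5 → F
E(4)−Y(24): -20≡6 → G
E(4)−F(5): -1≡25 → Z
E(4)−Q(16): -12≡14 → O
P(15)−U(20): -5≡21 → V
J(9)−Y(24): -15≡11 → L
B(1)−F(5): -4≡22 → W
Y(24)−Q(16): 8 → I
X(23)−U(20): 3 → D
X(23)−Y(24): -1≡25 → Z
A(0)−F(5): -5≡21 → V
H(7)−Q(16): -9≡17 → R
W(22)−U(20): 2 → C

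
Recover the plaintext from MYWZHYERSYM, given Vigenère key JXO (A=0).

Repeat the key across the ciphertext: JXOJXOJXOJX
M(12)−J(9): 3 → D
Y(24)−X(23): 1 → B
W(22)−O(14): 8 → I
Z(25)−J(9): 16 → Q
H(7)−X(23): -16≡10 → K
Y(24)−O(14): 10 → K
E(4)−J(9): -5≡21 → V
R(17)−X(23): -6≡20 → U
S(18)−O(14): 4 → E
Y(24)−J(9): 15 → P
M(12)−X(23): -11≡15 → P

DBIQKKVUEPP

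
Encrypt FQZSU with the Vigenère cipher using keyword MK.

Repeat the key across the message: MKMKM
F(5)+M(12): 17 → R
Q(16)+K(10): 26≡0 → A
Z(25)+M(12): 37≡11 → L
S(18)+K(10): 28≡2 → C
U(20)+M(12): 32≡6 → G

RALCG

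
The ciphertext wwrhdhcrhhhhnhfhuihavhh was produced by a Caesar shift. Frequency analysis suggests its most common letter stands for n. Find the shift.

The most frequent ciphertext letter is h (appears 11 times).
h is position 7; n is position 13.
Shift = -6≡20.

20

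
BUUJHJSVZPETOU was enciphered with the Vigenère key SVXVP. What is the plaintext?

Repeat the key across the ciphertext: SVXVPSVXVPSVXV
B(1)−S(18): -17≡9 → J
U(20)−V(21): -1≡25 → Z
U(20)−X(23): -3≡23 → X
J(9)−V(21): -12≡14 → O
H(7)−P(15): -8≡18 → S
J(9)−S(18): -9≡17 → R
S(18)−V(21): -3≡23 → X
V(21)−X(23): -2≡24 → Y
Z(25)−V(21): 4 → E
P(15)−P(15): 0 → A
E(4)−S(18): -14≡12 → M
T(19)−V(21): -2≡24 → Y
O(14)−X(23): -9≡17 → R
U(20)−V(21): -1≡25 → Z

JZXOSRXYEAMYRZ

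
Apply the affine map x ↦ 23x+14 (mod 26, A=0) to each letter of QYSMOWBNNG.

Q(16): 23·16+14=382≡18 → S
Y(24): 23·24+14=566≡20 → U
S(18): 23·18+14=428≡12 → M
M(12): 23·12+14=290≡4 → E
O(14): 23·14+14=336≡24 → Y
W(22): 23·22+14=520≡0 → A
B(1): 23·1+14=37≡11 → L
N(13): 23·13+14=313≡1 → B
N(13): 23·13+14=313≡1 → B
G(6): 23·6+14=152≡22 → W

SUMEYALBBW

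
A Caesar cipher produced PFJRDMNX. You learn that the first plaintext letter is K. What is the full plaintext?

KAEMYHIS

From the crib: P(15)−K(10)=5, so the shift is 5.
Subtract 5 from each ciphertext letter:
P(15): 15−5=10 → K
F(5): 5−5=0 → A
J(9): 9−5=4 → E
R(17): 17−5=12 → M
D(3): 3−5=-2≡24 → Y
M(12): 12−5=7 → H
N(13): 13−5=8 → I
X(23): 23−5=18 → S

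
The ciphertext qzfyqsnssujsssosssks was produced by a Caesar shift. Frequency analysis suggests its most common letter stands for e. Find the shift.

14

The most frequent ciphertext letter is s (appears 10 times).
s is position 18; e is position 4.
Shift = 14.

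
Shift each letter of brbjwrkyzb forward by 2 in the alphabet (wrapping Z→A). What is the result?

dtdlytmabd

b(1): 1+2=3 → d
r(17): 17+2=19 → t
b(1): 1+2=3 → d
j(9): 9+2=11 → l
w(22): 22+2=24 → y
r(17): 17+2=19 → t
k(10): 10+2=12 → m
y(24): 24+2=26≡0 → a
z(25): 25+2=27≡1 → b
b(1): 1+2=3 → d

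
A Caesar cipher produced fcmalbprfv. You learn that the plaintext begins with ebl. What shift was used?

From the crib: f(5)−e(4)=1, so the shift is 1.

1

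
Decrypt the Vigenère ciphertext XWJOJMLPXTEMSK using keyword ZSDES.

Repeat the key across the ciphertext: ZSDESZSDESZSDE
X(23)−Z(25): -2≡24 → Y
W(22)−S(18): 4 → E
J(9)−D(3): 6 → G
O(14)−E(4): 10 → K
J(9)−S(18): -9≡17 → R
M(12)−Z(25): -13≡13 → N
L(11)−S(18): -7≡19 → T
P(15)−D(3): 12 → M
X(23)−E(4): 19 → T
T(19)−S(18): 1 → B
E(4)−Z(25): -21≡5 → F
M(12)−S(18): -6≡20 → U
S(18)−D(3): 15 → P
K(10)−E(4): 6 → G

YEGKRNTMTBFUPG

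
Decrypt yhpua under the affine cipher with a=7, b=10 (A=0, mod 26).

The inverse of 7 mod 26 is 15, since 7·15=105≡1. Apply D(y)=15·(y−10) mod 26:
y(24): 15·(24−10)=210≡2 → c
h(7): 15·(7−10)=-45≡7 → h
p(15): 15·(15−10)=75≡23 → x
u(20): 15·(20−10)=150≡20 → u
a(0): 15·(0−10)=-150≡6 → g

chxug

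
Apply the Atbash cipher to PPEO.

KKVL

P(15) → K(10)
P(15) → K(10)
E(4) → V(21)
O(14) → L(11)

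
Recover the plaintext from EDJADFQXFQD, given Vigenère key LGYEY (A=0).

TXLWFUKZBSS

Repeat the key across the ciphertext: LGYEYLGYEYL
E(4)−L(11): -7≡19 → T
D(3)−G(6): -3≡23 → X
J(9)−Y(24): -15≡11 → L
A(0)−E(4): -4≡22 → W
D(3)−Y(24): -21≡5 → F
F(5)−L(11): -6≡20 → U
Q(16)−G(6): 10 → K
X(23)−Y(24): -1≡25 → Z
F(5)−E(4): 1 → B
Q(16)−Y(24): -8≡18 → S
D(3)−L(11): -8≡18 → S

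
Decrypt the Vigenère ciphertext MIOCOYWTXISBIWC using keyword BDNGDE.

LFBWLUVQKCPXHTP

Repeat the key across the ciphertext: BDNGDEBDNGDEBDN
M(12)−B(1): 11 → L
I(8)−D(3): 5 → F
O(14)−N(13): 1 → B
C(2)−G(6): -4≡22 → W
O(14)−D(3): 11 → L
Y(24)−E(4): 20 → U
W(22)−B(1): 21 → V
T(19)−D(3): 16 → Q
X(23)−N(13): 10 → K
I(8)−G(6): 2 → C
S(18)−D(3): 15 → P
B(1)−E(4): -3≡23 → X
I(8)−B(1): 7 → H
W(22)−D(3): 19 → T
C(2)−N(13): -11≡15 → P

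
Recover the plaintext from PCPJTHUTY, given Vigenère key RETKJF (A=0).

Repeat the key across the ciphertext: RETKJFRET
P(15)−R(17): -2≡24 → Y
C(2)−E(4): -2≡24 → Y
P(15)−T(19): -4≡22 → W
J(9)−K(10): -1≡25 → Z
T(19)−J(9): 10 → K
H(7)−F(5): 2 → C
U(20)−R(17): 3 → D
T(19)−E(4): 15 → P
Y(24)−T(19): 5 → F

YYWZKCDPF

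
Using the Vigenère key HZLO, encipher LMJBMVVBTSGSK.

Repeat the key across the message: HZLOHZLOHZLOH
L(11)+H(7): 18 → S
M(12)+Z(25): 37≡11 → L
J(9)+L(11): 20 → U
B(1)+O(14): 15 → P
M(12)+H(7): 19 → T
V(21)+Z(25): 46≡20 → U
V(21)+L(11): 32≡6 → G
B(1)+O(14): 15 → P
T(19)+H(7): 26≡0 → A
S(18)+Z(25): 43≡17 → R
G(6)+L(11): 17 → R
S(18)+O(14): 32≡6 → G
K(10)+H(7): 17 → R

SLUPTUGPARRGR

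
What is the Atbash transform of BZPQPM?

YAKJKN

B(1) → Y(24)
Z(25) → A(0)
P(15) → K(10)
Q(16) → J(9)
P(15) → K(10)
M(12) → N(13)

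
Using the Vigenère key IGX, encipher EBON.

MHLV

Repeat the key across the message: IGXI
E(4)+I(8): 12 → M
B(1)+G(6): 7 → H
O(14)+X(23): 37≡11 → L
N(13)+I(8): 21 → V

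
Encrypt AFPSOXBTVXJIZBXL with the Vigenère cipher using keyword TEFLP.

Repeat the key across the message: TEFLPTEFLPTEFLPT
A(0)+T(19): 19 → T
F(5)+E(4): 9 → J
P(15)+F(5): 20 → U
S(18)+L(11): 29≡3 → D
O(14)+P(15): 29≡3 → D
X(23)+T(19): 42≡16 → Q
B(1)+E(4): 5 → F
T(19)+F(5): 24 → Y
V(21)+L(11): 32≡6 → G
X(23)+P(15): 38≡12 → M
J(9)+T(19): 28≡2 → C
I(8)+E(4): 12 → M
Z(25)+F(5): 30≡4 → E
B(1)+L(11): 12 → M
X(23)+P(15): 38≡12 → M
L(11)+T(19): 30≡4 → E

TJUDDQFYGMCMEMME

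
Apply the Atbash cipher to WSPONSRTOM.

DHKLMHIGLN

W(22) → D(3)
S(18) → H(7)
P(15) → K(10)
O(14) → L(11)
N(13) → M(12)
S(18) → H(7)
R(17) → I(8)
T(19) → G(6)
O(14) → L(11)
M(12) → N(13)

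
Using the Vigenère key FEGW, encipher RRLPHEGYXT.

WVRLMIMUCX

Repeat the key across the message: FEGWFEGWFE
R(17)+F(5): 22 → W
R(17)+E(4): 21 → V
L(11)+G(6): 17 → R
P(15)+W(22): 37≡11 → L
H(7)+F(5): 12 → M
E(4)+E(4): 8 → I
G(6)+G(6): 12 → M
Y(24)+W(22): 46≡20 → U
X(23)+F(5): 28≡2 → C
T(19)+E(4): 23 → X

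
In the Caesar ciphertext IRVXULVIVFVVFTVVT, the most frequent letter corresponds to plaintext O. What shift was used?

The most frequent ciphertext letter is V (appears 7 times).
V is position 21; O is position 14.
Shift = 7.

7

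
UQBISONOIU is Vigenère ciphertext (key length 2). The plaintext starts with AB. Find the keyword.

UP

Subtract each crib letter from the matching ciphertext letter (mod 26):
U(20)−A(0)=20 → U
Q(16)−B(1)=15 → P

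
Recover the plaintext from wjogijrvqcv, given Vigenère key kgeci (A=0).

Repeat the key across the ciphertext: kgecikgecik
w(22)−k(10): 12 → m
j(9)−g(6): 3 → d
o(14)−e(4): 10 → k
g(6)−c(2): 4 → e
i(8)−i(8): 0 → a
j(9)−k(10): -1≡25 → z
r(17)−g(6): 11 → l
v(21)−e(4): 17 → r
q(16)−c(2): 14 → o
c(2)−i(8): -6≡20 → u
v(21)−k(10): 11 → l

mdkeazlroul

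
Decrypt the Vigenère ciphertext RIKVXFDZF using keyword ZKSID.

SYSNUGTHX

Repeat the key across the ciphertext: ZKSIDZKSI
R(17)−Z(25): -8≡18 → S
I(8)−K(10): -2≡24 → Y
K(10)−S(18): -8≡18 → S
V(21)−I(8): 13 → N
X(23)−D(3): 20 → U
F(5)−Z(25): -20≡6 → G
D(3)−K(10): -7≡19 → T
Z(25)−S(18): 7 → H
F(5)−I(8): -3≡23 → X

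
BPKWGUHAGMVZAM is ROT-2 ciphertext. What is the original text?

B(1): 1−2=-1≡25 → Z
P(15): 15−2=13 → N
K(10): 10−2=8 → I
W(22): 22−2=20 → U
G(6): 6−2=4 → E
U(20): 20−2=18 → S
H(7): 7−2=5 → F
A(0): 0−2=-2≡24 → Y
G(6): 6−2=4 → E
M(12): 12−2=10 → K
V(21): 21−2=19 → T
Z(25): 25−2=23 → X
A(0): 0−2=-2≡24 → Y
M(12): 12−2=10 → K

ZNIUESFYEKTXYK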